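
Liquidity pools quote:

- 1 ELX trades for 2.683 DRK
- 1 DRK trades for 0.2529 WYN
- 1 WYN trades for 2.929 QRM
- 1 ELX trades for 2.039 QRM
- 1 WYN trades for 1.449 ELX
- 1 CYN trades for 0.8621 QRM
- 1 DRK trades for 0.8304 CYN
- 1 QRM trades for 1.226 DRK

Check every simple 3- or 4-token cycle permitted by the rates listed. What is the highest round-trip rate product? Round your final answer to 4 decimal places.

0.9832

DRK→WYN→ELX→DRK: 0.2529 × 1.449 × 2.683 = 0.98319
QRM→DRK→WYN→ELX→QRM: 1.226 × 0.2529 × 1.449 × 2.039 = 0.91606
QRM→DRK→WYN→QRM: 1.226 × 0.2529 × 2.929 = 0.90815
QRM→DRK→CYN→QRM: 1.226 × 0.8304 × 0.8621 = 0.87768
Maximum is DRK→WYN→ELX→DRK at 0.9832; no arbitrage — every cycle loses value.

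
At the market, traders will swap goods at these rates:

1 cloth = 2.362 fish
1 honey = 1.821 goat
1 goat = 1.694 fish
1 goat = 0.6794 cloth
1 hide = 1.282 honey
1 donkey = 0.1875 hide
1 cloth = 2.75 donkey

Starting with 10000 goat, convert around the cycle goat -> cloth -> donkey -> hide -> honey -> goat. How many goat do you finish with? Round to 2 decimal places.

8178.20

10000 goat × 0.6794 = 6794 cloth
6794 cloth × 2.75 = 18683.5 donkey
18683.5 donkey × 0.1875 = 3503.15625 hide
3503.15625 hide × 1.282 = 4491.0463125 honey
4491.0463125 honey × 1.821 = 8178.1953350625 goat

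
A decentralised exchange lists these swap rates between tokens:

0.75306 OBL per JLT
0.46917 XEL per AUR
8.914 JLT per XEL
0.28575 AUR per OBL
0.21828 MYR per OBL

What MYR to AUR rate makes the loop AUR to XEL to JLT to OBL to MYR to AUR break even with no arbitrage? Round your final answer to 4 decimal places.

1.4546

Known legs of the cycle: 0.46917 × 8.914 × 0.75306 × 0.21828 = 0.687458346567776784
For no arbitrage the full-cycle product must be 1, so the missing rate is 1 / 0.687458346567776784 ≈ 1.454634.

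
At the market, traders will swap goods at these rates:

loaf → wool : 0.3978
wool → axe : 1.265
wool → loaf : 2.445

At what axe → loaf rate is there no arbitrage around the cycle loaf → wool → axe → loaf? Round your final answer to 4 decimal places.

1.9872

Known legs of the cycle: 0.3978 × 1.265 = 0.503217
For no arbitrage the full-cycle product must be 1, so the missing rate is 1 / 0.503217 ≈ 1.987214.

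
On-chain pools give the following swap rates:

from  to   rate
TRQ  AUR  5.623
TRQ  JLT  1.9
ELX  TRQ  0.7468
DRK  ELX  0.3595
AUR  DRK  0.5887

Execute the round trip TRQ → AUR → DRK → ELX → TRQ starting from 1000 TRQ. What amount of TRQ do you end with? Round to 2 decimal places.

1000 TRQ × 5.623 = 5623 AUR
5623 AUR × 0.5887 = 3310.2601 DRK
3310.2601 DRK × 0.3595 = 1190.03850595 ELX
1190.03850595 ELX × 0.7468 = 888.72075624346 TRQ

888.72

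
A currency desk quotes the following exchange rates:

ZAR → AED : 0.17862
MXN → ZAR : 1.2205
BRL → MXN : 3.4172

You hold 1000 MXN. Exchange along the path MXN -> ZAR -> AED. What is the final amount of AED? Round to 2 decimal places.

1000 MXN × 1.2205 = 1220.5 ZAR
1220.5 ZAR × 0.17862 = 218.00571 AED

218.01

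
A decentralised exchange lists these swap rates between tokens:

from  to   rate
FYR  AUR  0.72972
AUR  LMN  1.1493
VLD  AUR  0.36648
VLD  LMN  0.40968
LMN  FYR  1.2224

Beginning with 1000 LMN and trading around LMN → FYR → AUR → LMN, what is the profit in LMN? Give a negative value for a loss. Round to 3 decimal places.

1000 LMN × 1.2224 = 1222.4 FYR
1222.4 FYR × 0.72972 = 892.009728 AUR
892.009728 AUR × 1.1493 = 1025.1867803904 LMN
Net change: 1025.1867803904 − 1000 = 25.1867803904 LMN

25.187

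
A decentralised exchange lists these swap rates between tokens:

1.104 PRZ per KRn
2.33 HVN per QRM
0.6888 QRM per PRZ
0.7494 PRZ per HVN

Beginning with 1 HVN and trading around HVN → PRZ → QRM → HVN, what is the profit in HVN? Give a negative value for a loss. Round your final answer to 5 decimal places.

1 HVN × 0.7494 = 0.7494 PRZ
0.7494 PRZ × 0.6888 = 0.51618672 QRM
0.51618672 QRM × 2.33 = 1.2027150576 HVN
Net change: 1.2027150576 − 1 = 0.2027150576 HVN

0.20272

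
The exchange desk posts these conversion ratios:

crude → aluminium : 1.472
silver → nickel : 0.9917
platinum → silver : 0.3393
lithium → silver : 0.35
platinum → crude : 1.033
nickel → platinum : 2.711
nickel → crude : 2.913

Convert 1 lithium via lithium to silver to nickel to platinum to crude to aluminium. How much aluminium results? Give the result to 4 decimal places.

1 lithium × 0.35 = 0.35 silver
0.35 silver × 0.9917 = 0.347095 nickel
0.347095 nickel × 2.711 = 0.940974545 platinum
0.940974545 platinum × 1.033 = 0.972026704985 crude
0.972026704985 crude × 1.472 = 1.43082330973792 aluminium

1.4308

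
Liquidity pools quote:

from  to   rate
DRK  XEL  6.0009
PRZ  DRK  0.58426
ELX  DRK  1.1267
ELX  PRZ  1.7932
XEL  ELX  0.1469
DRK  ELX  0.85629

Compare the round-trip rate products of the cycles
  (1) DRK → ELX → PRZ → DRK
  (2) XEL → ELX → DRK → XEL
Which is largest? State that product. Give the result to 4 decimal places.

0.9932

(1) 0.85629 × 1.7932 × 0.58426 = 0.89713
(2) 0.1469 × 1.1267 × 6.0009 = 0.99322
Highest is cycle (2) at 0.9932 (≤1, no arbitrage).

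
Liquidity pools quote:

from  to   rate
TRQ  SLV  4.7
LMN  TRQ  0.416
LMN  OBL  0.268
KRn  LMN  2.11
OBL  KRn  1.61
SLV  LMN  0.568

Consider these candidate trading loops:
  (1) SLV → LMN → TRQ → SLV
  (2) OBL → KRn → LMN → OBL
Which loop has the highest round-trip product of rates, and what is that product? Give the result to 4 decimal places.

(1) 0.568 × 0.416 × 4.7 = 1.11055
(2) 1.61 × 2.11 × 0.268 = 0.91042
Highest is cycle (1) at 1.1106 (>1, arbitrage).

1.1106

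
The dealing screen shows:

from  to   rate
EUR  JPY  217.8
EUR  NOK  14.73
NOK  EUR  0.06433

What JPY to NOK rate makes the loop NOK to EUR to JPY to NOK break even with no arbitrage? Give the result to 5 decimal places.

Known legs of the cycle: 0.06433 × 217.8 = 14.011074
For no arbitrage the full-cycle product must be 1, so the missing rate is 1 / 14.011074 ≈ 0.0713721.

0.07137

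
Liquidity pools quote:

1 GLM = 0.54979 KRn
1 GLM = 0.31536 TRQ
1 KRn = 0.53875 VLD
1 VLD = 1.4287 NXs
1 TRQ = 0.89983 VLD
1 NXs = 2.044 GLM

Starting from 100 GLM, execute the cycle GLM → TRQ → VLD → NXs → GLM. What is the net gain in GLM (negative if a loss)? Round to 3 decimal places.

100 GLM × 0.31536 = 31.536 TRQ
31.536 TRQ × 0.89983 = 28.37703888 VLD
28.37703888 VLD × 1.4287 = 40.542275447856 NXs
40.542275447856 NXs × 2.044 = 82.868411015417664 GLM
Net change: 82.868411015417664 − 100 = -17.131588984582336 GLM

-17.132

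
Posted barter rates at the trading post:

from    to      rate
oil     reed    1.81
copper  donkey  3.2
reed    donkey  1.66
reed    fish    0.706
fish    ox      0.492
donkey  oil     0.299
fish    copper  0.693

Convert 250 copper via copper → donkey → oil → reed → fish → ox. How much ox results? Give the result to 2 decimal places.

150.39

250 copper × 3.2 = 800 donkey
800 donkey × 0.299 = 239.2 oil
239.2 oil × 1.81 = 432.952 reed
432.952 reed × 0.706 = 305.664112 fish
305.664112 fish × 0.492 = 150.386743104 ox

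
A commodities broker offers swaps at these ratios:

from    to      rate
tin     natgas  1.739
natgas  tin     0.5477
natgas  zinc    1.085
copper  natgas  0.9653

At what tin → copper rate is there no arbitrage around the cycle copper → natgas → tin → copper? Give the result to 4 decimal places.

Known legs of the cycle: 0.9653 × 0.5477 = 0.52869481
For no arbitrage the full-cycle product must be 1, so the missing rate is 1 / 0.52869481 ≈ 1.891450.

1.8915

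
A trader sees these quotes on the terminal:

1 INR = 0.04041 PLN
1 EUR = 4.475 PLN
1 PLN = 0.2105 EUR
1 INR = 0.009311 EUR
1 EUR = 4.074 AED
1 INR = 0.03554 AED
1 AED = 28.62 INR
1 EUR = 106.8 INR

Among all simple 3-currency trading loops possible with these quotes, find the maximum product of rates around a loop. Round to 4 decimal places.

AED→INR→EUR→AED: 28.62 × 0.009311 × 4.074 = 1.08564
PLN→EUR→INR→PLN: 0.2105 × 106.8 × 0.04041 = 0.90847
Maximum is AED→INR→EUR→AED at 1.0856; arbitrage exists.

1.0856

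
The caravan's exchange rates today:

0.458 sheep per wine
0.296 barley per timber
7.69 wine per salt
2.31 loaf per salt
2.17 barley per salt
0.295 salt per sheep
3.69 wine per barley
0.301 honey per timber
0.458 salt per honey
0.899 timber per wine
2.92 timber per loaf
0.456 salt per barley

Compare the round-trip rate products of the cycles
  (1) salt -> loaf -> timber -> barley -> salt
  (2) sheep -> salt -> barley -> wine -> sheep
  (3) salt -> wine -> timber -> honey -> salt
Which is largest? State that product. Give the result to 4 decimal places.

(1) 2.31 × 2.92 × 0.296 × 0.456 = 0.91044
(2) 0.295 × 2.17 × 3.69 × 0.458 = 1.08187
(3) 7.69 × 0.899 × 0.301 × 0.458 = 0.95306
Highest is cycle (2) at 1.0819 (>1, arbitrage).

1.0819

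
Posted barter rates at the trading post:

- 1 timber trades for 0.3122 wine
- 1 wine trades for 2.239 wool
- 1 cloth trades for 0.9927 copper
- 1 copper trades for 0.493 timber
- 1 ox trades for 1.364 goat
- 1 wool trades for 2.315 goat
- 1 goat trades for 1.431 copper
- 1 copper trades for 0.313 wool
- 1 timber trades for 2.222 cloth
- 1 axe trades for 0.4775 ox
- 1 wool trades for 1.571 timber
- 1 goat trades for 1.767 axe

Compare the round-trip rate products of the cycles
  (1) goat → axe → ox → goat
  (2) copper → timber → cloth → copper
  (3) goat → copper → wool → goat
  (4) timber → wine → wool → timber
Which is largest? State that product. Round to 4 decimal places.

1.1509

(1) 1.767 × 0.4775 × 1.364 = 1.15086
(2) 0.493 × 2.222 × 0.9927 = 1.08745
(3) 1.431 × 0.313 × 2.315 = 1.03690
(4) 0.3122 × 2.239 × 1.571 = 1.09815
Highest is cycle (1) at 1.1509 (>1, arbitrage).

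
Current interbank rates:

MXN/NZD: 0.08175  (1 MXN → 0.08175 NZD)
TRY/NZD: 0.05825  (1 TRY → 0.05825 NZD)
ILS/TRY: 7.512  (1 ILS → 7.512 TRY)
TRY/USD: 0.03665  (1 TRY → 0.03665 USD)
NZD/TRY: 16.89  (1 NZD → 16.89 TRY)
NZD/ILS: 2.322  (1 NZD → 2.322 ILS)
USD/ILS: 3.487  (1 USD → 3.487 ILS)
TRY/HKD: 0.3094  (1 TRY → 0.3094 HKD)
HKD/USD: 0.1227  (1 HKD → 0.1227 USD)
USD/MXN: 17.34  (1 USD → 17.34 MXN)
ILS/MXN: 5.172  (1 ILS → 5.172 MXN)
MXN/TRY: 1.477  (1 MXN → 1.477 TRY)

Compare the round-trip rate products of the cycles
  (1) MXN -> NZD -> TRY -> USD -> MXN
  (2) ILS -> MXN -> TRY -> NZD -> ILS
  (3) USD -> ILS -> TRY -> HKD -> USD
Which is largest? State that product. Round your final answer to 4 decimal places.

(1) 0.08175 × 16.89 × 0.03665 × 17.34 = 0.87749
(2) 5.172 × 1.477 × 0.05825 × 2.322 = 1.03323
(3) 3.487 × 7.512 × 0.3094 × 0.1227 = 0.99443
Highest is cycle (2) at 1.0332 (>1, arbitrage).

1.0332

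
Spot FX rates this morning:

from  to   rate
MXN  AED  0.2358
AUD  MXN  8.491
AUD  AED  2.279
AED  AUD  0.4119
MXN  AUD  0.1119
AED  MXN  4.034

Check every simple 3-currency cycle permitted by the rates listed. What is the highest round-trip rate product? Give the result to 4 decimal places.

AUD→AED→MXN→AUD: 2.279 × 4.034 × 0.1119 = 1.02875
AUD→MXN→AED→AUD: 8.491 × 0.2358 × 0.4119 = 0.82470
Maximum is AUD→AED→MXN→AUD at 1.0288; arbitrage exists.

1.0288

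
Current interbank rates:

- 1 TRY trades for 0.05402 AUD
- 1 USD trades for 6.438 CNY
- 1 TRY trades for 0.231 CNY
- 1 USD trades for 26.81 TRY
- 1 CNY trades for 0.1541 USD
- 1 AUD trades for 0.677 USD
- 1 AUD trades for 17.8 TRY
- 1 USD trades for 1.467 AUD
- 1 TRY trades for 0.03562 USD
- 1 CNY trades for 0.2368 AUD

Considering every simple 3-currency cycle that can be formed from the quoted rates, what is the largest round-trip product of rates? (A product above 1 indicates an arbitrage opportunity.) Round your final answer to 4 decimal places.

USD→CNY→AUD→USD: 6.438 × 0.2368 × 0.677 = 1.03210
TRY→AUD→USD→TRY: 0.05402 × 0.677 × 26.81 = 0.98048
TRY→CNY→AUD→TRY: 0.231 × 0.2368 × 17.8 = 0.97367
TRY→CNY→USD→TRY: 0.231 × 0.1541 × 26.81 = 0.95436
TRY→USD→AUD→TRY: 0.03562 × 1.467 × 17.8 = 0.93013
Maximum is USD→CNY→AUD→USD at 1.0321; arbitrage exists.

1.0321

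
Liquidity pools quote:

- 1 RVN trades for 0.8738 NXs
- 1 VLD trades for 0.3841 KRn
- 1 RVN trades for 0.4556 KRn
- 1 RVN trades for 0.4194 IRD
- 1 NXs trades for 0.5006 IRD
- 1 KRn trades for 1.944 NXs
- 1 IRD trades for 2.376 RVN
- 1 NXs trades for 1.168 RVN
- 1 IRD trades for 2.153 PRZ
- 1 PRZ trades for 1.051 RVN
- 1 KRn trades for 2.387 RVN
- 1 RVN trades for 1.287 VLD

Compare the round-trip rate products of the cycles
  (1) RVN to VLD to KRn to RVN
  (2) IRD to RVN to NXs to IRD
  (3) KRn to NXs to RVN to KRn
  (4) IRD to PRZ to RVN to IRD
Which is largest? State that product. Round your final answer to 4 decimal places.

(1) 1.287 × 0.3841 × 2.387 = 1.17998
(2) 2.376 × 0.8738 × 0.5006 = 1.03932
(3) 1.944 × 1.168 × 0.4556 = 1.03448
(4) 2.153 × 1.051 × 0.4194 = 0.94902
Highest is cycle (1) at 1.1800 (>1, arbitrage).

1.1800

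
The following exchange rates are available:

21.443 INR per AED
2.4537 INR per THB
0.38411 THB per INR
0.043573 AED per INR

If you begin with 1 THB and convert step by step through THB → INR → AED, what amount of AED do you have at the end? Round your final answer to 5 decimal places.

0.10692

1 THB × 2.4537 = 2.4537 INR
2.4537 INR × 0.043573 = 0.1069150701 AED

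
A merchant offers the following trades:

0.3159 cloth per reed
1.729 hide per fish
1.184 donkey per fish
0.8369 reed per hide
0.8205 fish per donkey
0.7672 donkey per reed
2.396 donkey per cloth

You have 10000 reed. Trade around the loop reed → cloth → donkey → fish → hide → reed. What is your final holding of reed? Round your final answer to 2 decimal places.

10000 reed × 0.3159 = 3159 cloth
3159 cloth × 2.396 = 7568.964 donkey
7568.964 donkey × 0.8205 = 6210.334962 fish
6210.334962 fish × 1.729 = 10737.669149298 hide
10737.669149298 hide × 0.8369 = 8986.3553110474962 reed

8986.36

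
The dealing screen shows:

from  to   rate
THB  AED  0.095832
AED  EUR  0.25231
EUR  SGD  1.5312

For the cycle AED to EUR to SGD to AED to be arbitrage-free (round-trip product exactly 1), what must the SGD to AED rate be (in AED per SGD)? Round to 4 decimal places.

2.5884

Known legs of the cycle: 0.25231 × 1.5312 = 0.386337072
For no arbitrage the full-cycle product must be 1, so the missing rate is 1 / 0.386337072 ≈ 2.588413.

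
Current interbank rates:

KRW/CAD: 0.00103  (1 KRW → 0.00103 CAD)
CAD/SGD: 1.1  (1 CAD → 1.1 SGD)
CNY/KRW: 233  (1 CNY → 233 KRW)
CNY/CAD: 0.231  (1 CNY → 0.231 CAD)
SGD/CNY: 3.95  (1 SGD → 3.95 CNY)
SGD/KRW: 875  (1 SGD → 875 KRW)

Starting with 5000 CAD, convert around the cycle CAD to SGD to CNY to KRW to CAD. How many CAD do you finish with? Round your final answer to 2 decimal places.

5000 CAD × 1.1 = 5500 SGD
5500 SGD × 3.95 = 21725 CNY
21725 CNY × 233 = 5061925 KRW
5061925 KRW × 0.00103 = 5213.78275 CAD

5213.78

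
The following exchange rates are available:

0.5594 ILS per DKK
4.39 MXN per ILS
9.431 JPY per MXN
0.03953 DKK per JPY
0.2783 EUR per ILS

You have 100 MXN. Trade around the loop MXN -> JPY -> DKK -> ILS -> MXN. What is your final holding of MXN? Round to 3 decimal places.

91.553

100 MXN × 9.431 = 943.1 JPY
943.1 JPY × 0.03953 = 37.280743 DKK
37.280743 DKK × 0.5594 = 20.8548476342 ILS
20.8548476342 ILS × 4.39 = 91.552781114138 MXN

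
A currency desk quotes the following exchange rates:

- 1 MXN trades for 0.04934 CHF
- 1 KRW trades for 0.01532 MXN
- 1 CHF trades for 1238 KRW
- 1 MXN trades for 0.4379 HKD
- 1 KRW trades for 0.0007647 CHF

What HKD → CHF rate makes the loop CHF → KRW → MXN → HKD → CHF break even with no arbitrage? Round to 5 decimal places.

0.12041

Known legs of the cycle: 1238 × 0.01532 × 0.4379 = 8.305281464
For no arbitrage the full-cycle product must be 1, so the missing rate is 1 / 8.305281464 ≈ 0.1204053.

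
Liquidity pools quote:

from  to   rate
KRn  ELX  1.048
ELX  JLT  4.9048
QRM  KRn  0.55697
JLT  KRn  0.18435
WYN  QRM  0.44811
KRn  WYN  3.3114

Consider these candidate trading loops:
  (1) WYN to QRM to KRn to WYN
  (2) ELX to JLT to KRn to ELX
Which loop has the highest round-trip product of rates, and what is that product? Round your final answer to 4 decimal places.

0.9476

(1) 0.44811 × 0.55697 × 3.3114 = 0.82647
(2) 4.9048 × 0.18435 × 1.048 = 0.94760
Highest is cycle (2) at 0.9476 (≤1, no arbitrage).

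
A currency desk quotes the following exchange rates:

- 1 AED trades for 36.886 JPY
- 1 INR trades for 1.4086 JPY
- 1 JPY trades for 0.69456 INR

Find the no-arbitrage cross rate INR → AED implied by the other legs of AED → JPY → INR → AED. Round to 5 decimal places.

0.03903

Known legs of the cycle: 36.886 × 0.69456 = 25.61954016
For no arbitrage the full-cycle product must be 1, so the missing rate is 1 / 25.61954016 ≈ 0.0390327.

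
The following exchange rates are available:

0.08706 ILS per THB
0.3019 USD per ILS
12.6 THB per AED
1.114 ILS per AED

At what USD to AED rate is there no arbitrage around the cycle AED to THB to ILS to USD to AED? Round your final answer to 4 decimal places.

3.0196

Known legs of the cycle: 12.6 × 0.08706 × 0.3019 = 0.3311710164
For no arbitrage the full-cycle product must be 1, so the missing rate is 1 / 0.3311710164 ≈ 3.019588.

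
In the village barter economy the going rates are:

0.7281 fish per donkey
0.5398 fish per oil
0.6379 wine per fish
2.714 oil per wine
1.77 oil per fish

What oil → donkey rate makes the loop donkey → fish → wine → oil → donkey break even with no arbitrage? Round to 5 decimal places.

Known legs of the cycle: 0.7281 × 0.6379 × 2.714 = 1.26053084286
For no arbitrage the full-cycle product must be 1, so the missing rate is 1 / 1.26053084286 ≈ 0.7933166.

0.79332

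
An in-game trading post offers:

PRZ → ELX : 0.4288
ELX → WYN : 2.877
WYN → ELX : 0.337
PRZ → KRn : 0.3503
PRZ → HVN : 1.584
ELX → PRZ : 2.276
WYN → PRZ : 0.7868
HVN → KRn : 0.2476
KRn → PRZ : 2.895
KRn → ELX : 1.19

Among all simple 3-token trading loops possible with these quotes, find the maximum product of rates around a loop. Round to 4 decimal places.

HVN→KRn→PRZ→HVN: 0.2476 × 2.895 × 1.584 = 1.13541
PRZ→ELX→WYN→PRZ: 0.4288 × 2.877 × 0.7868 = 0.97064
PRZ→KRn→ELX→PRZ: 0.3503 × 1.19 × 2.276 = 0.94877
Maximum is HVN→KRn→PRZ→HVN at 1.1354; arbitrage exists.

1.1354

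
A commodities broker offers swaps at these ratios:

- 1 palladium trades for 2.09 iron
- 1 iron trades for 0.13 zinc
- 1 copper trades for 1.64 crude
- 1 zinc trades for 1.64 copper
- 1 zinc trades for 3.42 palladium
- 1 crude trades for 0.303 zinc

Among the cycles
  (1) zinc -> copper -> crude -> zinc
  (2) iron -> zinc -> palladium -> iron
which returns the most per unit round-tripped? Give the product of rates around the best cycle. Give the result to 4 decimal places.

0.9292

(1) 1.64 × 1.64 × 0.303 = 0.81495
(2) 0.13 × 3.42 × 2.09 = 0.92921
Highest is cycle (2) at 0.9292 (≤1, no arbitrage).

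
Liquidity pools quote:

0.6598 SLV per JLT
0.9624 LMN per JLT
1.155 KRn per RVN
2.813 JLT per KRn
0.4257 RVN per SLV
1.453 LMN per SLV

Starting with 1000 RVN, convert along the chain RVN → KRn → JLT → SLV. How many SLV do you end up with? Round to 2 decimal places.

2143.70

1000 RVN × 1.155 = 1155 KRn
1155 KRn × 2.813 = 3249.015 JLT
3249.015 JLT × 0.6598 = 2143.700097 SLV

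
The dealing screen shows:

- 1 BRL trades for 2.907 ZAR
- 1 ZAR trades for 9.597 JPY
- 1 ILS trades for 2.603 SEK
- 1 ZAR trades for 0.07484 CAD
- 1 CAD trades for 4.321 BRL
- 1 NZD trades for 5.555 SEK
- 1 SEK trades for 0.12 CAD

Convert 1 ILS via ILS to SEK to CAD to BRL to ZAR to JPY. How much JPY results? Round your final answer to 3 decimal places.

1 ILS × 2.603 = 2.603 SEK
2.603 SEK × 0.12 = 0.31236 CAD
0.31236 CAD × 4.321 = 1.34970756 BRL
1.34970756 BRL × 2.907 = 3.92359987692 ZAR
3.92359987692 ZAR × 9.597 = 37.65478801880124 JPY

37.655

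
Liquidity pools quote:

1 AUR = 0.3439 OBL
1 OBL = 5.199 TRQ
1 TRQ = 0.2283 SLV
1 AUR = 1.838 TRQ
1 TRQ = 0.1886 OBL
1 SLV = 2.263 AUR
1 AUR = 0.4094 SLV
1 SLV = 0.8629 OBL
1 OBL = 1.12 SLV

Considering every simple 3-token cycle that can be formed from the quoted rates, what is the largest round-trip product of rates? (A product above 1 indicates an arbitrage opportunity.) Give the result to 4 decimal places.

TRQ→SLV→OBL→TRQ: 0.2283 × 0.8629 × 5.199 = 1.02420
TRQ→SLV→AUR→TRQ: 0.2283 × 2.263 × 1.838 = 0.94959
AUR→OBL→SLV→AUR: 0.3439 × 1.12 × 2.263 = 0.87164
Maximum is TRQ→SLV→OBL→TRQ at 1.0242; arbitrage exists.

1.0242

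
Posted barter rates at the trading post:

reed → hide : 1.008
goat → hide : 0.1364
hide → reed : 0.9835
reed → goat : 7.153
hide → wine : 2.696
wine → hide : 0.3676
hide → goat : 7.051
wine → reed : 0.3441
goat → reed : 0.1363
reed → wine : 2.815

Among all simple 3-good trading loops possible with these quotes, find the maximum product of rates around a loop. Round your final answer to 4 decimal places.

1.0177

wine→hide→reed→wine: 0.3676 × 0.9835 × 2.815 = 1.01772
reed→hide→goat→reed: 1.008 × 7.051 × 0.1363 = 0.96874
reed→goat→hide→reed: 7.153 × 0.1364 × 0.9835 = 0.95957
wine→reed→hide→wine: 0.3441 × 1.008 × 2.696 = 0.93512
Maximum is wine→hide→reed→wine at 1.0177; arbitrage exists.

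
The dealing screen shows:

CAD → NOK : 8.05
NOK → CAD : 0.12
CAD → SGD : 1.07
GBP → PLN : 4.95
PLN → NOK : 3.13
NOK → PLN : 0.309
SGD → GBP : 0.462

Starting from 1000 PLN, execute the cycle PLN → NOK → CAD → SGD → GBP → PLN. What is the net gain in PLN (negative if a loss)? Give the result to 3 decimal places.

-80.913

1000 PLN × 3.13 = 3130 NOK
3130 NOK × 0.12 = 375.6 CAD
375.6 CAD × 1.07 = 401.892 SGD
401.892 SGD × 0.462 = 185.674104 GBP
185.674104 GBP × 4.95 = 919.0868148 PLN
Net change: 919.0868148 − 1000 = -80.9131852 PLN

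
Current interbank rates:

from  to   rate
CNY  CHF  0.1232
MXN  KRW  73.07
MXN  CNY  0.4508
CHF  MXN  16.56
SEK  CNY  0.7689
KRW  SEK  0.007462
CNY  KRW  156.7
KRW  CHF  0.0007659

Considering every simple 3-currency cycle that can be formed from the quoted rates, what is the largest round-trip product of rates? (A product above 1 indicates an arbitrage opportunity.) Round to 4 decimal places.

KRW→CHF→MXN→KRW: 0.0007659 × 16.56 × 73.07 = 0.92677
CHF→MXN→CNY→CHF: 16.56 × 0.4508 × 0.1232 = 0.91972
KRW→SEK→CNY→KRW: 0.007462 × 0.7689 × 156.7 = 0.89907
Maximum is KRW→CHF→MXN→KRW at 0.9268; no arbitrage — every cycle loses value.

0.9268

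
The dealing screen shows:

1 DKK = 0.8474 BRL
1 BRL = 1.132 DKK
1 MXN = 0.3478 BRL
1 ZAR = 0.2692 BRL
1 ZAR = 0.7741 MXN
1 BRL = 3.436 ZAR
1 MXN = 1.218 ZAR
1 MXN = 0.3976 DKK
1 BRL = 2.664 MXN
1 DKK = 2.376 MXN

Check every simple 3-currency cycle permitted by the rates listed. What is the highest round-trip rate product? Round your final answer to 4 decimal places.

0.9355

DKK→MXN→BRL→DKK: 2.376 × 0.3478 × 1.132 = 0.93545
ZAR→MXN→BRL→ZAR: 0.7741 × 0.3478 × 3.436 = 0.92508
DKK→BRL→MXN→DKK: 0.8474 × 2.664 × 0.3976 = 0.89757
ZAR→BRL→MXN→ZAR: 0.2692 × 2.664 × 1.218 = 0.87349
Maximum is DKK→MXN→BRL→DKK at 0.9355; no arbitrage — every cycle loses value.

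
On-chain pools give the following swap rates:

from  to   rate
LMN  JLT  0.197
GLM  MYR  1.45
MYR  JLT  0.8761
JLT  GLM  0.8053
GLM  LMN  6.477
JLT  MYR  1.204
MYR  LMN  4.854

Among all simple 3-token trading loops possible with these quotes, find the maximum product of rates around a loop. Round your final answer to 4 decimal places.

JLT→MYR→LMN→JLT: 1.204 × 4.854 × 0.197 = 1.15131
GLM→LMN→JLT→GLM: 6.477 × 0.197 × 0.8053 = 1.02754
GLM→MYR→JLT→GLM: 1.45 × 0.8761 × 0.8053 = 1.02301
Maximum is JLT→MYR→LMN→JLT at 1.1513; arbitrage exists.

1.1513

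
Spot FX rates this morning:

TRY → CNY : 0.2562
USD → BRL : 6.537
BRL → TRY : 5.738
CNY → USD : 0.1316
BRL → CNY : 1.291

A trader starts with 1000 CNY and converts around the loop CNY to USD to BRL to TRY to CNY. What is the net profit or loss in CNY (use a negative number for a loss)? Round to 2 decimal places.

264.66

1000 CNY × 0.1316 = 131.6 USD
131.6 USD × 6.537 = 860.2692 BRL
860.2692 BRL × 5.738 = 4936.2246696 TRY
4936.2246696 TRY × 0.2562 = 1264.66076035152 CNY
Net change: 1264.66076035152 − 1000 = 264.66076035152 CNY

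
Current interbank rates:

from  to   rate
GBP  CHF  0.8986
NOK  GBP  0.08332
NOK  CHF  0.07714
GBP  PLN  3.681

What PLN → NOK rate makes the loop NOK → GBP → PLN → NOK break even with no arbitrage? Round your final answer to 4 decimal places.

3.2605

Known legs of the cycle: 0.08332 × 3.681 = 0.30670092
For no arbitrage the full-cycle product must be 1, so the missing rate is 1 / 0.30670092 ≈ 3.260505.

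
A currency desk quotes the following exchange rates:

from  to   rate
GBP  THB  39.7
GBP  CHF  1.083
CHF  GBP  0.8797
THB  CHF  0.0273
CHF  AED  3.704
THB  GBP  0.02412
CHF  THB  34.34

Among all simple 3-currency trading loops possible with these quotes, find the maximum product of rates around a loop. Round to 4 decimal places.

GBP→THB→CHF→GBP: 39.7 × 0.0273 × 0.8797 = 0.95343
GBP→CHF→THB→GBP: 1.083 × 34.34 × 0.02412 = 0.89703
Maximum is GBP→THB→CHF→GBP at 0.9534; no arbitrage — every cycle loses value.

0.9534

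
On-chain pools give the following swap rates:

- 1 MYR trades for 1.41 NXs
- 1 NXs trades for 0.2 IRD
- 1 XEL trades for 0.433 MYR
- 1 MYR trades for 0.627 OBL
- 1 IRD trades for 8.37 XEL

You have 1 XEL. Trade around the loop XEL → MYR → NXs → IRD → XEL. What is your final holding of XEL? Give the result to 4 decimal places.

1.0220

1 XEL × 0.433 = 0.433 MYR
0.433 MYR × 1.41 = 0.61053 NXs
0.61053 NXs × 0.2 = 0.122106 IRD
0.122106 IRD × 8.37 = 1.02202722 XEL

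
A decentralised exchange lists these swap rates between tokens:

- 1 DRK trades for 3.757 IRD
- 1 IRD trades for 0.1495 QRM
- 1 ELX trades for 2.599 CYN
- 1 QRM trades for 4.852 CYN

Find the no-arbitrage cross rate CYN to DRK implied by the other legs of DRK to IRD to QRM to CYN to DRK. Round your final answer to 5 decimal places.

0.36694

Known legs of the cycle: 3.757 × 0.1495 × 4.852 = 2.725230118
For no arbitrage the full-cycle product must be 1, so the missing rate is 1 / 2.725230118 ≈ 0.3669415.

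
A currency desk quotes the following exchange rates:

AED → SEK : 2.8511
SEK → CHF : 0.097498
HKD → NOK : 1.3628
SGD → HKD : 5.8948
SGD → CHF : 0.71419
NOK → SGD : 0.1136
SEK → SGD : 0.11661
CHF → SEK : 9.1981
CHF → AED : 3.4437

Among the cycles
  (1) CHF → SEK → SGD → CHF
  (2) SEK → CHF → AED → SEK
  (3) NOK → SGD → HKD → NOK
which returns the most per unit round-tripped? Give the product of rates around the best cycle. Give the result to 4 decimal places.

0.9573

(1) 9.1981 × 0.11661 × 0.71419 = 0.76603
(2) 0.097498 × 3.4437 × 2.8511 = 0.95727
(3) 0.1136 × 5.8948 × 1.3628 = 0.91260
Highest is cycle (2) at 0.9573 (≤1, no arbitrage).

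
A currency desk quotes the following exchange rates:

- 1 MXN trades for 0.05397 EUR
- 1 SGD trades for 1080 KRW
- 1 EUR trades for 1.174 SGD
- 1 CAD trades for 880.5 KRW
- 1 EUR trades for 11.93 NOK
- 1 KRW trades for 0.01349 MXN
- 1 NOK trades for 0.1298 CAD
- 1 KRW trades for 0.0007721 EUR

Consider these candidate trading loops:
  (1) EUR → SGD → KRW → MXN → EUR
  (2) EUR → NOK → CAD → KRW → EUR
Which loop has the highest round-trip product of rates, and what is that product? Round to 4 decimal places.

1.0527

(1) 1.174 × 1080 × 0.01349 × 0.05397 = 0.92312
(2) 11.93 × 0.1298 × 880.5 × 0.0007721 = 1.05273
Highest is cycle (2) at 1.0527 (>1, arbitrage).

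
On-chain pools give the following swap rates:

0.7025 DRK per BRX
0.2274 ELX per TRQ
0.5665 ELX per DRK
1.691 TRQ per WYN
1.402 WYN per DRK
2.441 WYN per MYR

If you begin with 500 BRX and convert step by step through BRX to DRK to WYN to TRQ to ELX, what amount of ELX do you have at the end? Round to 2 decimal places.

189.36

500 BRX × 0.7025 = 351.25 DRK
351.25 DRK × 1.402 = 492.4525 WYN
492.4525 WYN × 1.691 = 832.7371775 TRQ
832.7371775 TRQ × 0.2274 = 189.3644341635 ELX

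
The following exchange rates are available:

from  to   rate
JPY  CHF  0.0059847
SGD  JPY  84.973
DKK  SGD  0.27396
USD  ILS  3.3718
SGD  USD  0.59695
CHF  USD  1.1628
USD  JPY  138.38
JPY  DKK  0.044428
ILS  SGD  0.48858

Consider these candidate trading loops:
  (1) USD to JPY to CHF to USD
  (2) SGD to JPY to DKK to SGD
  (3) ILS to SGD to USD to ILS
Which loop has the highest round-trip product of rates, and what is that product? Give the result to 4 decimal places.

1.0342

(1) 138.38 × 0.0059847 × 1.1628 = 0.96299
(2) 84.973 × 0.044428 × 0.27396 = 1.03425
(3) 0.48858 × 0.59695 × 3.3718 = 0.98341
Highest is cycle (2) at 1.0342 (>1, arbitrage).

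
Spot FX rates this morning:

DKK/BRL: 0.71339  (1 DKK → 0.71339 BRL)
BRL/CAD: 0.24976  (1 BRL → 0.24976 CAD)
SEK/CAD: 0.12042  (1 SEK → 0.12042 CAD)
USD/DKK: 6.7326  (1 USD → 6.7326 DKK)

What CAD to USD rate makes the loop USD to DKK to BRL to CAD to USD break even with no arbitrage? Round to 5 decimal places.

0.83362

Known legs of the cycle: 6.7326 × 0.71339 × 0.24976 = 1.19958966581664
For no arbitrage the full-cycle product must be 1, so the missing rate is 1 / 1.19958966581664 ≈ 0.8336184.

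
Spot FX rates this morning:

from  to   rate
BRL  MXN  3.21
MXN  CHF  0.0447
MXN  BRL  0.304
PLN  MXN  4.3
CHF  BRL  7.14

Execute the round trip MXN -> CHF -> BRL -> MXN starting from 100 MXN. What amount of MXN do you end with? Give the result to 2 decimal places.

100 MXN × 0.0447 = 4.47 CHF
4.47 CHF × 7.14 = 31.9158 BRL
31.9158 BRL × 3.21 = 102.449718 MXN

102.45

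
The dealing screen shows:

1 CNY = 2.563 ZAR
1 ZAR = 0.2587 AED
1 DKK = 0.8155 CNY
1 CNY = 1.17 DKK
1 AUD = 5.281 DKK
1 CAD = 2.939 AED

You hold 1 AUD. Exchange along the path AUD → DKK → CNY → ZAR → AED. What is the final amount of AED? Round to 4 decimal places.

2.8555

1 AUD × 5.281 = 5.281 DKK
5.281 DKK × 0.8155 = 4.3066555 CNY
4.3066555 CNY × 2.563 = 11.0379580465 ZAR
11.0379580465 ZAR × 0.2587 = 2.85551974662955 AED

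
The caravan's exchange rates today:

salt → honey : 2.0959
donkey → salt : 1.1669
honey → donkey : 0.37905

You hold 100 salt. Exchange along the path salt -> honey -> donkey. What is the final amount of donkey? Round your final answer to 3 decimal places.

100 salt × 2.0959 = 209.59 honey
209.59 honey × 0.37905 = 79.4450895 donkey

79.445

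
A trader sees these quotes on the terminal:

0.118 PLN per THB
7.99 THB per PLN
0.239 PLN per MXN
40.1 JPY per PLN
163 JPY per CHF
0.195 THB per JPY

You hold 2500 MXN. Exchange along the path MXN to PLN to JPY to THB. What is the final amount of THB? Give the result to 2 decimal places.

2500 MXN × 0.239 = 597.5 PLN
597.5 PLN × 40.1 = 23959.75 JPY
23959.75 JPY × 0.195 = 4672.15125 THB

4672.15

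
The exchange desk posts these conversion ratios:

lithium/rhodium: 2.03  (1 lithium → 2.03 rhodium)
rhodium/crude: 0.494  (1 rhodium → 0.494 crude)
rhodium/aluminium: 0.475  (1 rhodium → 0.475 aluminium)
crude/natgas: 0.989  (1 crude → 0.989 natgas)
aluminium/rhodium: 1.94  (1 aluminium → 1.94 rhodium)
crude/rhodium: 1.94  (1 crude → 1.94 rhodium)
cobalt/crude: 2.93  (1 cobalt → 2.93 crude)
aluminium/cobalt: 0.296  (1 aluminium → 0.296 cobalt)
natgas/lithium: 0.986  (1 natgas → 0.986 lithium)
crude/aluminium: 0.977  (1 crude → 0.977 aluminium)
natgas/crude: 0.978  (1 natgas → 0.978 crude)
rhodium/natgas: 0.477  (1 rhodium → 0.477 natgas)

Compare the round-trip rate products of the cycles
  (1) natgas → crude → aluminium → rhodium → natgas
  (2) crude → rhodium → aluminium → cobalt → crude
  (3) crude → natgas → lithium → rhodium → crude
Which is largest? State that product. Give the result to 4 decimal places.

0.9779

(1) 0.978 × 0.977 × 1.94 × 0.477 = 0.88421
(2) 1.94 × 0.475 × 0.296 × 2.93 = 0.79920
(3) 0.989 × 0.986 × 2.03 × 0.494 = 0.97790
Highest is cycle (3) at 0.9779 (≤1, no arbitrage).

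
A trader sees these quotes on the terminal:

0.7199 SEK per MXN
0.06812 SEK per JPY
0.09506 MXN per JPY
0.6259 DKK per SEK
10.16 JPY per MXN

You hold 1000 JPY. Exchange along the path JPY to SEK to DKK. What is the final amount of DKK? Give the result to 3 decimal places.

1000 JPY × 0.06812 = 68.12 SEK
68.12 SEK × 0.6259 = 42.636308 DKK

42.636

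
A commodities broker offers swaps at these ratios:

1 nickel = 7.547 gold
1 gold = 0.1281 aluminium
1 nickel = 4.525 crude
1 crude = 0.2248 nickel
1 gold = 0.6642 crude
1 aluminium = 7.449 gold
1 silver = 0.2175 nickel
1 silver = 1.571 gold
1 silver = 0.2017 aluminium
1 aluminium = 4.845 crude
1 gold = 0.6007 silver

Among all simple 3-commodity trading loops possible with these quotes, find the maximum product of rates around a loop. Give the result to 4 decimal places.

1.1269

gold→crude→nickel→gold: 0.6642 × 0.2248 × 7.547 = 1.12686
silver→nickel→gold→silver: 0.2175 × 7.547 × 0.6007 = 0.98603
silver→aluminium→gold→silver: 0.2017 × 7.449 × 0.6007 = 0.90253
Maximum is gold→crude→nickel→gold at 1.1269; arbitrage exists.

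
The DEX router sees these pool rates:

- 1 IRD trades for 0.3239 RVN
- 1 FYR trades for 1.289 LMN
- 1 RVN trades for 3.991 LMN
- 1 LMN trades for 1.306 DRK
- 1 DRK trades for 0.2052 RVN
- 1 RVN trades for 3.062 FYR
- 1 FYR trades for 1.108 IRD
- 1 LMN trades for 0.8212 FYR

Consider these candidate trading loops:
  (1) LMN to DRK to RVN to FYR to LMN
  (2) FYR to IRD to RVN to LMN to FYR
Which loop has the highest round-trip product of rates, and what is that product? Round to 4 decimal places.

1.1762

(1) 1.306 × 0.2052 × 3.062 × 1.289 = 1.05774
(2) 1.108 × 0.3239 × 3.991 × 0.8212 = 1.17620
Highest is cycle (2) at 1.1762 (>1, arbitrage).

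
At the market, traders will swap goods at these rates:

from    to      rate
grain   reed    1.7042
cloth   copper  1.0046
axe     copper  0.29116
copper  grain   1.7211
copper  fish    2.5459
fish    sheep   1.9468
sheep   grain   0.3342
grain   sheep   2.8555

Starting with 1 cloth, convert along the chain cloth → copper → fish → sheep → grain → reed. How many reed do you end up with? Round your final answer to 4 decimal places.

2.8358

1 cloth × 1.0046 = 1.0046 copper
1.0046 copper × 2.5459 = 2.55761114 fish
2.55761114 fish × 1.9468 = 4.979157367352 sheep
4.979157367352 sheep × 0.3342 = 1.6640343921690384 grain
1.6640343921690384 grain × 1.7042 = 2.83584741113447524128 reed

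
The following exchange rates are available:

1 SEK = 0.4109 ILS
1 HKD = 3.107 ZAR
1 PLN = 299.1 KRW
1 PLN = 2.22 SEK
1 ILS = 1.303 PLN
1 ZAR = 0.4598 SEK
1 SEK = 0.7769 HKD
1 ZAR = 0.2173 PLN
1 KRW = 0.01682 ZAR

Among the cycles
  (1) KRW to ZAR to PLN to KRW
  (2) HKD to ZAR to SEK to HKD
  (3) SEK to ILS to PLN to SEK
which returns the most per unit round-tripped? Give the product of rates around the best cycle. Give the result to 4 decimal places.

(1) 0.01682 × 0.2173 × 299.1 = 1.09321
(2) 3.107 × 0.4598 × 0.7769 = 1.10988
(3) 0.4109 × 1.303 × 2.22 = 1.18859
Highest is cycle (3) at 1.1886 (>1, arbitrage).

1.1886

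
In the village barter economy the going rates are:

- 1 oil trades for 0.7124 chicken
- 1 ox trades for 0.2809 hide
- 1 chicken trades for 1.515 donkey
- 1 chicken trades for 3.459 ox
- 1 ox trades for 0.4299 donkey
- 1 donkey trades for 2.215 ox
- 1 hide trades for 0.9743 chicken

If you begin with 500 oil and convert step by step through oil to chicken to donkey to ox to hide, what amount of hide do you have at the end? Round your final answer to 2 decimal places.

500 oil × 0.7124 = 356.2 chicken
356.2 chicken × 1.515 = 539.643 donkey
539.643 donkey × 2.215 = 1195.309245 ox
1195.309245 ox × 0.2809 = 335.7623669205 hide

335.76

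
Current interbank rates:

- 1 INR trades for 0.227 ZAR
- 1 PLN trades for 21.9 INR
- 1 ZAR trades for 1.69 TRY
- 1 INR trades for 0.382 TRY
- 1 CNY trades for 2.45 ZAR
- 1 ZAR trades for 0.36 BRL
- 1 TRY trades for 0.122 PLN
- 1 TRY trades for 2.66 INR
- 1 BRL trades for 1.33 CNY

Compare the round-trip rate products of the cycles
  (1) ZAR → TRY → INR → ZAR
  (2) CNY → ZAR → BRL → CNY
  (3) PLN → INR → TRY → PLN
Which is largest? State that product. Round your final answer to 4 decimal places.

1.1731

(1) 1.69 × 2.66 × 0.227 = 1.02046
(2) 2.45 × 0.36 × 1.33 = 1.17306
(3) 21.9 × 0.382 × 0.122 = 1.02063
Highest is cycle (2) at 1.1731 (>1, arbitrage).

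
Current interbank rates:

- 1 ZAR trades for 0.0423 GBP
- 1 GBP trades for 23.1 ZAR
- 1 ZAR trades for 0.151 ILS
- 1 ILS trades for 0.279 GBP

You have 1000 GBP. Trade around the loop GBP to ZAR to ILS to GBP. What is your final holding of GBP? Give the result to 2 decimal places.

973.18

1000 GBP × 23.1 = 23100 ZAR
23100 ZAR × 0.151 = 3488.1 ILS
3488.1 ILS × 0.279 = 973.1799 GBP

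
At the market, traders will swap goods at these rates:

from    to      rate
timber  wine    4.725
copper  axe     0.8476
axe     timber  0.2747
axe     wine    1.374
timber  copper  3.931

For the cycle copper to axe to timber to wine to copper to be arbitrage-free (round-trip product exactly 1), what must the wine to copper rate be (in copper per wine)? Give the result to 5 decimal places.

Known legs of the cycle: 0.8476 × 0.2747 × 4.725 = 1.100148777
For no arbitrage the full-cycle product must be 1, so the missing rate is 1 / 1.100148777 ≈ 0.9089680.

0.90897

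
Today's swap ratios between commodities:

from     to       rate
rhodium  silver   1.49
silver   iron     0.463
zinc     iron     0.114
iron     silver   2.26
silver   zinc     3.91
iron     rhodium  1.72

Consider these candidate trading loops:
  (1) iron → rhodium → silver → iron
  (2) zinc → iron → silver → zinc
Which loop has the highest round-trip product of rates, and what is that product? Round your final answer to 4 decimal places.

1.1866

(1) 1.72 × 1.49 × 0.463 = 1.18658
(2) 0.114 × 2.26 × 3.91 = 1.00737
Highest is cycle (1) at 1.1866 (>1, arbitrage).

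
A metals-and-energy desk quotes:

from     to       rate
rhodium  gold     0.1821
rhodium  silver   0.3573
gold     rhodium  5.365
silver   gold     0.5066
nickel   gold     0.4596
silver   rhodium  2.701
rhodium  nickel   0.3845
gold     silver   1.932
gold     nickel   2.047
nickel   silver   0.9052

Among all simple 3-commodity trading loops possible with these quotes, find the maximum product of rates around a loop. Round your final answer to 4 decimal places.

silver→gold→rhodium→silver: 0.5066 × 5.365 × 0.3573 = 0.97111
silver→rhodium→gold→silver: 2.701 × 0.1821 × 1.932 = 0.95026
nickel→gold→rhodium→nickel: 0.4596 × 5.365 × 0.3845 = 0.94808
nickel→silver→rhodium→nickel: 0.9052 × 2.701 × 0.3845 = 0.94008
nickel→silver→gold→nickel: 0.9052 × 0.5066 × 2.047 = 0.93870
Maximum is silver→gold→rhodium→silver at 0.9711; no arbitrage — every cycle loses value.

0.9711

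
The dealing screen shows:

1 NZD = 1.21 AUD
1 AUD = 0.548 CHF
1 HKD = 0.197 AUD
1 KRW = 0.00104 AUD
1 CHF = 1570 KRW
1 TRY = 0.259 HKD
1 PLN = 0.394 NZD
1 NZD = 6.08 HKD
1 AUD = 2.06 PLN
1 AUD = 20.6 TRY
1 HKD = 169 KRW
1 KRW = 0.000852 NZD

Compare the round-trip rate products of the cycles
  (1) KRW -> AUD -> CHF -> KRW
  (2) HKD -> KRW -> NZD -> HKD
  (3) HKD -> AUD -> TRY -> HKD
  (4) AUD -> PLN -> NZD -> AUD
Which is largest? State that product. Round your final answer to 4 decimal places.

(1) 0.00104 × 0.548 × 1570 = 0.89477
(2) 169 × 0.000852 × 6.08 = 0.87545
(3) 0.197 × 20.6 × 0.259 = 1.05107
(4) 2.06 × 0.394 × 1.21 = 0.98208
Highest is cycle (3) at 1.0511 (>1, arbitrage).

1.0511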